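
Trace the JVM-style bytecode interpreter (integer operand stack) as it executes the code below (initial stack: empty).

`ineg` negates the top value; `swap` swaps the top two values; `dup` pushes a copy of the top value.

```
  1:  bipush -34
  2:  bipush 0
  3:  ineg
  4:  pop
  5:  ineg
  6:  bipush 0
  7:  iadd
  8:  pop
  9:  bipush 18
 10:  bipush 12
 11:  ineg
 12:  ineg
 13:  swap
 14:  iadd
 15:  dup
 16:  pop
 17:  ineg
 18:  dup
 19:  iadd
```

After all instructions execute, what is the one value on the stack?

bipush -34 -> [-34]
bipush 0   -> [-34, 0]
ineg       -> [-34, 0]
pop        -> [-34]
ineg       -> [34]
bipush 0   -> [34, 0]
iadd       -> [34]
pop        -> []
bipush 18  -> [18]
bipush 12  -> [18, 12]
ineg       -> [18, -12]
ineg       -> [18, 12]
swap       -> [12, 18]
iadd       -> [30]
dup        -> [30, 30]
pop        -> [30]
ineg       -> [-30]
dup        -> [-30, -30]
iadd       -> [-60]

-60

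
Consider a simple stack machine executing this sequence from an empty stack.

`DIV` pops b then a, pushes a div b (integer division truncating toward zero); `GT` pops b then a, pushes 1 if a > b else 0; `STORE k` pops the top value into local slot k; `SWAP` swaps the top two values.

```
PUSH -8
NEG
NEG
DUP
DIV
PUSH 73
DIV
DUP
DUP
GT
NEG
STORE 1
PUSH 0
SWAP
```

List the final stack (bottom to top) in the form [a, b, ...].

PUSH -8 → [-8]
NEG     → [8]
NEG     → [-8]
DUP     → [-8, -8]
DIV     → [1]
PUSH 73 → [1, 73]
DIV     → [0]
DUP     → [0, 0]
DUP     → [0, 0, 0]
GT      → [0, 0]
NEG     → [0, 0]
STORE 1 → [0]
PUSH 0  → [0, 0]
SWAP    → [0, 0]

[0, 0]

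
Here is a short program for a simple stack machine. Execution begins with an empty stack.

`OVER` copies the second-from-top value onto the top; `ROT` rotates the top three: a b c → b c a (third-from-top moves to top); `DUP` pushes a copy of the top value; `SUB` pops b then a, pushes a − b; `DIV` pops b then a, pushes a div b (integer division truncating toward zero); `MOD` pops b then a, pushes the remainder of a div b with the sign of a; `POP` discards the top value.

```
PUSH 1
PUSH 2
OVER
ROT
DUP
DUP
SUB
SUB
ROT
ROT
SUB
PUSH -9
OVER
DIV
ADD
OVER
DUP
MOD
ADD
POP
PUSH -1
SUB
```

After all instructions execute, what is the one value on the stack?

2

PUSH 1  -> [1]
PUSH 2  -> [1, 2]
OVER    -> [1, 2, 1]
ROT     -> [2, 1, 1]
DUP     -> [2, 1, 1, 1]
DUP     -> [2, 1, 1, 1, 1]
SUB     -> [2, 1, 1, 0]
SUB     -> [2, 1, 1]
ROT     -> [1, 1, 2]
ROT     -> [1, 2, 1]
SUB     -> [1, 1]
PUSH -9 -> [1, 1, -9]
OVER    -> [1, 1, -9, 1]
DIV     -> [1, 1, -9]
ADD     -> [1, -8]
OVER    -> [1, -8, 1]
DUP     -> [1, -8, 1, 1]
MOD     -> [1, -8, 0]
ADD     -> [1, -8]
POP     -> [1]
PUSH -1 -> [1, -1]
SUB     -> [2]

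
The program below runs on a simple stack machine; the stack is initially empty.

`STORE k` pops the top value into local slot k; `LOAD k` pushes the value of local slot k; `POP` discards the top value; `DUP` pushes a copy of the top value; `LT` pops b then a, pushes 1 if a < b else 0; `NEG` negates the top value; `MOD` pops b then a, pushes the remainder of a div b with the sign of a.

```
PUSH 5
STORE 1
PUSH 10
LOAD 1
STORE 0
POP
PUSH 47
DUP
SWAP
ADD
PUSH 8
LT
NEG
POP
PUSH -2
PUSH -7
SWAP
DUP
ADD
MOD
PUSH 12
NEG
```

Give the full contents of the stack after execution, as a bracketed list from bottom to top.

[-3, -12]

PUSH 5   [5]
STORE 1  []
PUSH 10  [10]
LOAD 1   [10, 5]
STORE 0  [10]
POP      []
PUSH 47  [47]
DUP      [47, 47]
SWAP     [47, 47]
ADD      [94]
PUSH 8   [94, 8]
LT       [0]
NEG      [0]
POP      []
PUSH -2  [-2]
PUSH -7  [-2, -7]
SWAP     [-7, -2]
DUP      [-7, -2, -2]
ADD      [-7, -4]
MOD      [-3]
PUSH 12  [-3, 12]
NEG      [-3, -12]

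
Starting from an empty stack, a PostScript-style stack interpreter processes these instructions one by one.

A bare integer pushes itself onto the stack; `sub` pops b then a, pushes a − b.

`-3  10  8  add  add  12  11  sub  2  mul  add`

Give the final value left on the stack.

-3  -> -3
10  -> -3 10
8   -> -3 10 8
add -> -3 18
add -> 15
12  -> 15 12
11  -> 15 12 11
sub -> 15 1
2   -> 15 1 2
mul -> 15 2
add -> 17

17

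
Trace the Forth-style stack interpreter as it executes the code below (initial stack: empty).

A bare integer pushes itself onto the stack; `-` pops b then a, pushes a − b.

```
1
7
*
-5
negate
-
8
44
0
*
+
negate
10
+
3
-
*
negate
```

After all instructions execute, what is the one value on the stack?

1       [1]
7       [1, 7]
*       [7]
-5      [7, -5]
negate  [7, 5]
-       [2]
8       [2, 8]
44      [2, 8, 44]
0       [2, 8, 44, 0]
*       [2, 8, 0]
+       [2, 8]
negate  [2, -8]
10      [2, -8, 10]
+       [2, 2]
3       [2, 2, 3]
-       [2, -1]
*       [-2]
negate  [2]

2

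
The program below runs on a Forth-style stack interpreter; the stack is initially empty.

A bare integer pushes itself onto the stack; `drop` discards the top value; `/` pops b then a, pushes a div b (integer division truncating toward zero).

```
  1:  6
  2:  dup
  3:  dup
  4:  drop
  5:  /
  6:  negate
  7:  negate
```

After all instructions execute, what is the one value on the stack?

1

6      → 6
dup    → 6 6
dup    → 6 6 6
drop   → 6 6
/      → 1
negate → -1
negate → 1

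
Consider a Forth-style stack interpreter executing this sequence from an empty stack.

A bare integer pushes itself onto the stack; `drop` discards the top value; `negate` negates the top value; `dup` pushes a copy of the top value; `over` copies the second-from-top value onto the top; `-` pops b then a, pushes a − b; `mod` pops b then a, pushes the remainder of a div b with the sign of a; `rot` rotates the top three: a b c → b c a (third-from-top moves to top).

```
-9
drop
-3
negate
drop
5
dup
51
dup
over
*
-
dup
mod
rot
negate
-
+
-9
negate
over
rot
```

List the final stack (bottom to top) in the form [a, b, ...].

[9, 10, 10]

-9      [-9]
drop    []
-3      [-3]
negate  [3]
drop    []
5       [5]
dup     [5, 5]
51      [5, 5, 51]
dup     [5, 5, 51, 51]
over    [5, 5, 51, 51, 51]
*       [5, 5, 51, 2601]
-       [5, 5, -2550]
dup     [5, 5, -2550, -2550]
mod     [5, 5, 0]
rot     [5, 0, 5]
negate  [5, 0, -5]
-       [5, 5]
+       [10]
-9      [10, -9]
negate  [10, 9]
over    [10, 9, 10]
rot     [9, 10, 10]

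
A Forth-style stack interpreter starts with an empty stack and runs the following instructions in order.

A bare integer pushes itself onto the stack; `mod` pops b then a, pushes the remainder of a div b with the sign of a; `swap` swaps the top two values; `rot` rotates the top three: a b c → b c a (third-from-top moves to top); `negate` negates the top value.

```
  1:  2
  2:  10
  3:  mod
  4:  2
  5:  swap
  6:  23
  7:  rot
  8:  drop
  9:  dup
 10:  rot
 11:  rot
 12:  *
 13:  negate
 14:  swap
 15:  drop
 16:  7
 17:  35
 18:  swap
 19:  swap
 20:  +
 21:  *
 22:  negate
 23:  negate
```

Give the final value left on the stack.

-1932

2      : [2]
10     : [2, 10]
mod    : [2]
2      : [2, 2]
swap   : [2, 2]
23     : [2, 2, 23]
rot    : [2, 23, 2]
drop   : [2, 23]
dup    : [2, 23, 23]
rot    : [23, 23, 2]
rot    : [23, 2, 23]
*      : [23, 46]
negate : [23, -46]
swap   : [-46, 23]
drop   : [-46]
7      : [-46, 7]
35     : [-46, 7, 35]
swap   : [-46, 35, 7]
swap   : [-46, 7, 35]
+      : [-46, 42]
*      : [-1932]
negate : [1932]
negate : [-1932]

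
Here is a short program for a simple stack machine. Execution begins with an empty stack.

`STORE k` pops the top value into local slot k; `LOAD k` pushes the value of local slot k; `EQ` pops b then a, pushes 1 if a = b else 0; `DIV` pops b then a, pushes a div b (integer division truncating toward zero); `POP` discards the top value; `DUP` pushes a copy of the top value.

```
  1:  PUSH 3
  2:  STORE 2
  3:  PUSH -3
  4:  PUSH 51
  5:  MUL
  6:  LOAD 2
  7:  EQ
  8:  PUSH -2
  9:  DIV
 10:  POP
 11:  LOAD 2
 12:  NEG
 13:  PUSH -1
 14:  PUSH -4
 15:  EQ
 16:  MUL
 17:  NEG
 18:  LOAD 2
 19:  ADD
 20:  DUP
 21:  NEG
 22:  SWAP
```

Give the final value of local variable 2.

3

PUSH 3  -> 3
STORE 2 -> (empty)
PUSH -3 -> -3
PUSH 51 -> -3 51
MUL     -> -153
LOAD 2  -> -153 3
EQ      -> 0
PUSH -2 -> 0 -2
DIV     -> 0
POP     -> (empty)
LOAD 2  -> 3
NEG     -> -3
PUSH -1 -> -3 -1
PUSH -4 -> -3 -1 -4
EQ      -> -3 0
MUL     -> 0
NEG     -> 0
LOAD 2  -> 0 3
ADD     -> 3
DUP     -> 3 3
NEG     -> 3 -3
SWAP    -> -3 3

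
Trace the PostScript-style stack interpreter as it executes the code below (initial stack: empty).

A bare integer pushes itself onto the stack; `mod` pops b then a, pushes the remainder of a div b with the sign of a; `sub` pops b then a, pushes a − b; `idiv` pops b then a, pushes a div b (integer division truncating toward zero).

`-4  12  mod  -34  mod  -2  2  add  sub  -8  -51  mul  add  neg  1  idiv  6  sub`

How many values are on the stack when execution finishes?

1

-4   → -4
12   → -4 12
mod  → -4
-34  → -4 -34
mod  → -4
-2   → -4 -2
2    → -4 -2 2
add  → -4 0
sub  → -4
-8   → -4 -8
-51  → -4 -8 -51
mul  → -4 408
add  → 404
neg  → -404
1    → -404 1
idiv → -404
6    → -404 6
sub  → -410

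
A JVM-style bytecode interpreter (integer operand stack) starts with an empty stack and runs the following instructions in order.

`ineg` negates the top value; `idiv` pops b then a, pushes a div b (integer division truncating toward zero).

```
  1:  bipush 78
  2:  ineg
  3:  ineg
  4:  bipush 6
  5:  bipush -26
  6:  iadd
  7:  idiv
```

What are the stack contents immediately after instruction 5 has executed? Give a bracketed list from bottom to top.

[78, 6, -26]

bipush 78  -> 78
ineg       -> -78
ineg       -> 78
bipush 6   -> 78 6
bipush -26 -> 78 6 -26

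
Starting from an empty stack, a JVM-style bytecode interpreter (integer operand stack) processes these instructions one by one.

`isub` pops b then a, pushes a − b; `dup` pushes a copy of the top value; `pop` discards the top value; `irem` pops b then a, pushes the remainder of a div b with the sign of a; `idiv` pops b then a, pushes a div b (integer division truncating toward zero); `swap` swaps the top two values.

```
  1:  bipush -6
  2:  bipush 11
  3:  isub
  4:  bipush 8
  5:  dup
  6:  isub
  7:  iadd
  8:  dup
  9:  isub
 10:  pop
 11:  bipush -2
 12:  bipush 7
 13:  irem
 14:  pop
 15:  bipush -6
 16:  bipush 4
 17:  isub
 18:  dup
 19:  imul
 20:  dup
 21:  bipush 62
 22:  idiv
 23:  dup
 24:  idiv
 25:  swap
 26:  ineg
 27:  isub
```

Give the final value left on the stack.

101

bipush -6 → [-6]
bipush 11 → [-6, 11]
isub      → [-17]
bipush 8  → [-17, 8]
dup       → [-17, 8, 8]
isub      → [-17, 0]
iadd      → [-17]
dup       → [-17, -17]
isub      → [0]
pop       → []
bipush -2 → [-2]
bipush 7  → [-2, 7]
irem      → [-2]
pop       → []
bipush -6 → [-6]
bipush 4  → [-6, 4]
isub      → [-10]
dup       → [-10, -10]
imul      → [100]
dup       → [100, 100]
bipush 62 → [100, 100, 62]
idiv      → [100, 1]
dup       → [100, 1, 1]
idiv      → [100, 1]
swap      → [1, 100]
ineg      → [1, -100]
isub      → [101]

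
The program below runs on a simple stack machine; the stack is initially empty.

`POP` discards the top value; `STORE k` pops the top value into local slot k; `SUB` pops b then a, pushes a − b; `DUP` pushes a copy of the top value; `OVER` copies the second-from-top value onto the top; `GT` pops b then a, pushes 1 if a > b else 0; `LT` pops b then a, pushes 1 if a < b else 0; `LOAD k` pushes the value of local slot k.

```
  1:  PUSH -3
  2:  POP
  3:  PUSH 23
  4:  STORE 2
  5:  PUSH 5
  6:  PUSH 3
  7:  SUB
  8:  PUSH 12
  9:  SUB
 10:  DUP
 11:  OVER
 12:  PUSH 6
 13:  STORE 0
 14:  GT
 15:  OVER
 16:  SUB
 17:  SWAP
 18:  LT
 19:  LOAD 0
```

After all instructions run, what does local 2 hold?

PUSH -3 : -3
POP     : (empty)
PUSH 23 : 23
STORE 2 : (empty)
PUSH 5  : 5
PUSH 3  : 5 3
SUB     : 2
PUSH 12 : 2 12
SUB     : -10
DUP     : -10 -10
OVER    : -10 -10 -10
PUSH 6  : -10 -10 -10 6
STORE 0 : -10 -10 -10
GT      : -10 0
OVER    : -10 0 -10
SUB     : -10 10
SWAP    : 10 -10
LT      : 0
LOAD 0  : 0 6

23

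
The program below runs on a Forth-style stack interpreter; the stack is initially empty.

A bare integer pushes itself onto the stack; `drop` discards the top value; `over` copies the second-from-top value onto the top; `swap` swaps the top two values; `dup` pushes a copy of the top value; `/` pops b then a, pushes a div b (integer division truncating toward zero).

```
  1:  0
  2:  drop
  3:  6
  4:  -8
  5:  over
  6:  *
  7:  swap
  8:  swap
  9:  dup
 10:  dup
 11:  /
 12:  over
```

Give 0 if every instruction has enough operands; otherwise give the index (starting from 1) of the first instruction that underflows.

0

0    → 0
drop → (empty)
6    → 6
-8   → 6 -8
over → 6 -8 6
*    → 6 -48
swap → -48 6
swap → 6 -48
dup  → 6 -48 -48
dup  → 6 -48 -48 -48
/    → 6 -48 1
over → 6 -48 1 -48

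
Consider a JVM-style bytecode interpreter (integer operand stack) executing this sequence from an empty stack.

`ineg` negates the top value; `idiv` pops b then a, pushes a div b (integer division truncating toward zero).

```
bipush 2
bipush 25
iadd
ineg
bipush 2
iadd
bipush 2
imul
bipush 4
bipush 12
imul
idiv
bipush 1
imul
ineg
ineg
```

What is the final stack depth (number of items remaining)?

bipush 2  : [2]
bipush 25 : [2, 25]
iadd      : [27]
ineg      : [-27]
bipush 2  : [-27, 2]
iadd      : [-25]
bipush 2  : [-25, 2]
imul      : [-50]
bipush 4  : [-50, 4]
bipush 12 : [-50, 4, 12]
imul      : [-50, 48]
idiv      : [-1]
bipush 1  : [-1, 1]
imul      : [-1]
ineg      : [1]
ineg      : [-1]

1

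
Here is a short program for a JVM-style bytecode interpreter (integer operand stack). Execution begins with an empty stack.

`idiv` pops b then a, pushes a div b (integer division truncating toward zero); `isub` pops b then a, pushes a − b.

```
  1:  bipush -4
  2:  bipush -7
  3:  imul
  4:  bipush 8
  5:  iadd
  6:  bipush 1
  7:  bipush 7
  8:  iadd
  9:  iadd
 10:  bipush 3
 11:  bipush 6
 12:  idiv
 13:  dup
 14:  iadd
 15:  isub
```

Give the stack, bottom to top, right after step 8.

[36, 8]

bipush -4  -4
bipush -7  -4 -7
imul       28
bipush 8   28 8
iadd       36
bipush 1   36 1
bipush 7   36 1 7
iadd       36 8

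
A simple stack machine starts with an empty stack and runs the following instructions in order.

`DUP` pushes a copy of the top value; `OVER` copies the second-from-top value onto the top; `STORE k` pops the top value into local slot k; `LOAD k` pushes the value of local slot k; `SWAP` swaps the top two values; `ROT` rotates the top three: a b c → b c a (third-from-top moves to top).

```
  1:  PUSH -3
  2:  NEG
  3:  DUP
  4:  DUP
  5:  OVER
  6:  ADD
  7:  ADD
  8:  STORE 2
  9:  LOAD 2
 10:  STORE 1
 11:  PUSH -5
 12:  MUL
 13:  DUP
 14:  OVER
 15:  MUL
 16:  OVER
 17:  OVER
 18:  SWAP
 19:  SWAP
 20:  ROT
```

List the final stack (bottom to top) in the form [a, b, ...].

PUSH -3 → -3
NEG     → 3
DUP     → 3 3
DUP     → 3 3 3
OVER    → 3 3 3 3
ADD     → 3 3 6
ADD     → 3 9
STORE 2 → 3
LOAD 2  → 3 9
STORE 1 → 3
PUSH -5 → 3 -5
MUL     → -15
DUP     → -15 -15
OVER    → -15 -15 -15
MUL     → -15 225
OVER    → -15 225 -15
OVER    → -15 225 -15 225
SWAP    → -15 225 225 -15
SWAP    → -15 225 -15 225
ROT     → -15 -15 225 225

[-15, -15, 225, 225]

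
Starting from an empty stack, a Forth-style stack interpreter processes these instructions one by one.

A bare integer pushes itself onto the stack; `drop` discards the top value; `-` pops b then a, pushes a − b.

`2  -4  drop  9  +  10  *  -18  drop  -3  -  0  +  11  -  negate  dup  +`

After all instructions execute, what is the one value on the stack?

-204

2      -> [2]
-4     -> [2, -4]
drop   -> [2]
9      -> [2, 9]
+      -> [11]
10     -> [11, 10]
*      -> [110]
-18    -> [110, -18]
drop   -> [110]
-3     -> [110, -3]
-      -> [113]
0      -> [113, 0]
+      -> [113]
11     -> [113, 11]
-      -> [102]
negate -> [-102]
dup    -> [-102, -102]
+      -> [-204]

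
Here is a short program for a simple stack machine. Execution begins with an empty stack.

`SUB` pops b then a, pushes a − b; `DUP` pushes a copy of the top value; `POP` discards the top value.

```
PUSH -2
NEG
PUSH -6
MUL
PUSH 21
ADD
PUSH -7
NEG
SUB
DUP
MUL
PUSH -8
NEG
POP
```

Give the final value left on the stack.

PUSH -2 → [-2]
NEG     → [2]
PUSH -6 → [2, -6]
MUL     → [-12]
PUSH 21 → [-12, 21]
ADD     → [9]
PUSH -7 → [9, -7]
NEG     → [9, 7]
SUB     → [2]
DUP     → [2, 2]
MUL     → [4]
PUSH -8 → [4, -8]
NEG     → [4, 8]
POP     → [4]

4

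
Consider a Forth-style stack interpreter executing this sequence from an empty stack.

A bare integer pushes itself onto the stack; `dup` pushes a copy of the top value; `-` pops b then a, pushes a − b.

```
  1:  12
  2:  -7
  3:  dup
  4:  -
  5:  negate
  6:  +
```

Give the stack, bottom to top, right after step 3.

[12, -7, -7]

12  : [12]
-7  : [12, -7]
dup : [12, -7, -7]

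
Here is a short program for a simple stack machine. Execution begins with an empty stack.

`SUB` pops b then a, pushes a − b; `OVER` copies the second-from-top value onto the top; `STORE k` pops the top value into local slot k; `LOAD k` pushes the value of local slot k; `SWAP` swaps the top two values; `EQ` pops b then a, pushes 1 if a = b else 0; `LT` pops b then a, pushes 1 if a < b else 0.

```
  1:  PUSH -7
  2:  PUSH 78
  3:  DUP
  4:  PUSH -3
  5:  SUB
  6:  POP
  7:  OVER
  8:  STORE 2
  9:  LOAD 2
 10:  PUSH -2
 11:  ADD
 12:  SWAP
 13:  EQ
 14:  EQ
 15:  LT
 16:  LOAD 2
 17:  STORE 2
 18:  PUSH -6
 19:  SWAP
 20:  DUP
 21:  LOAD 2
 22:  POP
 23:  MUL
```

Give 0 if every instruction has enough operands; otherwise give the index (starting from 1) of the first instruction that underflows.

15

PUSH -7 -> -7
PUSH 78 -> -7 78
DUP     -> -7 78 78
PUSH -3 -> -7 78 78 -3
SUB     -> -7 78 81
POP     -> -7 78
OVER    -> -7 78 -7
STORE 2 -> -7 78
LOAD 2  -> -7 78 -7
PUSH -2 -> -7 78 -7 -2
ADD     -> -7 78 -9
SWAP    -> -7 -9 78
EQ      -> -7 0
EQ      -> 0
LT  — needs 2 operands, stack has 1 → underflow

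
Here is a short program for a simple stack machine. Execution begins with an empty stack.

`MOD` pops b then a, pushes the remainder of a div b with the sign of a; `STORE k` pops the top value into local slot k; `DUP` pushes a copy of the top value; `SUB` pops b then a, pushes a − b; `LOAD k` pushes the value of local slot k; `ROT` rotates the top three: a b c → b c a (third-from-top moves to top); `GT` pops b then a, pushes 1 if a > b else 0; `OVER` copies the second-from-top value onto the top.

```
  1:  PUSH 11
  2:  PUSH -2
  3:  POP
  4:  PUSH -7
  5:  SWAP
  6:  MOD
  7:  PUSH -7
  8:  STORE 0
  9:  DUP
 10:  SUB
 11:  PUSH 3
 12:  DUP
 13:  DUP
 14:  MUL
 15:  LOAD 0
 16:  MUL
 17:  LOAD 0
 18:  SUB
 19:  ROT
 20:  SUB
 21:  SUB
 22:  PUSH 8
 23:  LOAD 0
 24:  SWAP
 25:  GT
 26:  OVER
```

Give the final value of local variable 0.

-7

PUSH 11 : [11]
PUSH -2 : [11, -2]
POP     : [11]
PUSH -7 : [11, -7]
SWAP    : [-7, 11]
MOD     : [-7]
PUSH -7 : [-7, -7]
STORE 0 : [-7]
DUP     : [-7, -7]
SUB     : [0]
PUSH 3  : [0, 3]
DUP     : [0, 3, 3]
DUP     : [0, 3, 3, 3]
MUL     : [0, 3, 9]
LOAD 0  : [0, 3, 9, -7]
MUL     : [0, 3, -63]
LOAD 0  : [0, 3, -63, -7]
SUB     : [0, 3, -56]
ROT     : [3, -56, 0]
SUB     : [3, -56]
SUB     : [59]
PUSH 8  : [59, 8]
LOAD 0  : [59, 8, -7]
SWAP    : [59, -7, 8]
GT      : [59, 0]
OVER    : [59, 0, 59]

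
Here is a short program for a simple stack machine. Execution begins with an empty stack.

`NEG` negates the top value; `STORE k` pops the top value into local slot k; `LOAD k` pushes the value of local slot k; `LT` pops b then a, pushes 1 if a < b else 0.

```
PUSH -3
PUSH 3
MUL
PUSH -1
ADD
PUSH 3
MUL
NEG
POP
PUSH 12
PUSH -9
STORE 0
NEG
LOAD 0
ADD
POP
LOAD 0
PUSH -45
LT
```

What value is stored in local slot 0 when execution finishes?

-9

PUSH -3  -> -3
PUSH 3   -> -3 3
MUL      -> -9
PUSH -1  -> -9 -1
ADD      -> -10
PUSH 3   -> -10 3
MUL      -> -30
NEG      -> 30
POP      -> (empty)
PUSH 12  -> 12
PUSH -9  -> 12 -9
STORE 0  -> 12
NEG      -> -12
LOAD 0   -> -12 -9
ADD      -> -21
POP      -> (empty)
LOAD 0   -> -9
PUSH -45 -> -9 -45
LT       -> 0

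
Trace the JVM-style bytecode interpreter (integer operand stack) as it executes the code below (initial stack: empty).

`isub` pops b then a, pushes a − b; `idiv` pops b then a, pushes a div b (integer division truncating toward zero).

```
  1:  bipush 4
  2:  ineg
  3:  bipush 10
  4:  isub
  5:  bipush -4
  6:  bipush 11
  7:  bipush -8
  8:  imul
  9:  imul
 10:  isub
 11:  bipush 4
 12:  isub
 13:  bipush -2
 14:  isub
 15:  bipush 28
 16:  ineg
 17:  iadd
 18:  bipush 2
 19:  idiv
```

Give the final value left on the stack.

bipush 4  -> [4]
ineg      -> [-4]
bipush 10 -> [-4, 10]
isub      -> [-14]
bipush -4 -> [-14, -4]
bipush 11 -> [-14, -4, 11]
bipush -8 -> [-14, -4, 11, -8]
imul      -> [-14, -4, -88]
imul      -> [-14, 352]
isub      -> [-366]
bipush 4  -> [-366, 4]
isub      -> [-370]
bipush -2 -> [-370, -2]
isub      -> [-368]
bipush 28 -> [-368, 28]
ineg      -> [-368, -28]
iadd      -> [-396]
bipush 2  -> [-396, 2]
idiv      -> [-198]

-198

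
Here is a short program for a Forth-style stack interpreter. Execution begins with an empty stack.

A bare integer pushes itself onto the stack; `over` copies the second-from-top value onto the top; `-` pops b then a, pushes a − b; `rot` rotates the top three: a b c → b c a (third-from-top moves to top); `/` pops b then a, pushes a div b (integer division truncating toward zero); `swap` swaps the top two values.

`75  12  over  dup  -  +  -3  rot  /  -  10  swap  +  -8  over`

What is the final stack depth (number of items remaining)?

3

75   : [75]
12   : [75, 12]
over : [75, 12, 75]
dup  : [75, 12, 75, 75]
-    : [75, 12, 0]
+    : [75, 12]
-3   : [75, 12, -3]
rot  : [12, -3, 75]
/    : [12, 0]
-    : [12]
10   : [12, 10]
swap : [10, 12]
+    : [22]
-8   : [22, -8]
over : [22, -8, 22]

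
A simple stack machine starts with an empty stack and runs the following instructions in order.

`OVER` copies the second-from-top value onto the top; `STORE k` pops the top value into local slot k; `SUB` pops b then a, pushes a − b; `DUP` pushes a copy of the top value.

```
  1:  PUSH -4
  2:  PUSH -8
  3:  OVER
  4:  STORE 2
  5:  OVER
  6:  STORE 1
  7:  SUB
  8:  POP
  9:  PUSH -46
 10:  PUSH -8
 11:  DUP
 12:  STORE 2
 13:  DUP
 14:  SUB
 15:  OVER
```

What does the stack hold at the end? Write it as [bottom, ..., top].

PUSH -4  -> -4
PUSH -8  -> -4 -8
OVER     -> -4 -8 -4
STORE 2  -> -4 -8
OVER     -> -4 -8 -4
STORE 1  -> -4 -8
SUB      -> 4
POP      -> (empty)
PUSH -46 -> -46
PUSH -8  -> -46 -8
DUP      -> -46 -8 -8
STORE 2  -> -46 -8
DUP      -> -46 -8 -8
SUB      -> -46 0
OVER     -> -46 0 -46

[-46, 0, -46]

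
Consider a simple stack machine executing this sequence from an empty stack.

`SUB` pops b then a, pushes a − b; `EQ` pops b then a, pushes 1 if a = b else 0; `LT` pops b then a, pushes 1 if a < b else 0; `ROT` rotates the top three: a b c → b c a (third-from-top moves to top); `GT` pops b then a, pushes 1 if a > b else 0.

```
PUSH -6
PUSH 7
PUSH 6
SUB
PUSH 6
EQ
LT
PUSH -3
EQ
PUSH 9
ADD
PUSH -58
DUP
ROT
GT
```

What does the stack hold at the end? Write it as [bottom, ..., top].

[-58, 0]

PUSH -6  → [-6]
PUSH 7   → [-6, 7]
PUSH 6   → [-6, 7, 6]
SUB      → [-6, 1]
PUSH 6   → [-6, 1, 6]
EQ       → [-6, 0]
LT       → [1]
PUSH -3  → [1, -3]
EQ       → [0]
PUSH 9   → [0, 9]
ADD      → [9]
PUSH -58 → [9, -58]
DUP      → [9, -58, -58]
ROT      → [-58, -58, 9]
GT       → [-58, 0]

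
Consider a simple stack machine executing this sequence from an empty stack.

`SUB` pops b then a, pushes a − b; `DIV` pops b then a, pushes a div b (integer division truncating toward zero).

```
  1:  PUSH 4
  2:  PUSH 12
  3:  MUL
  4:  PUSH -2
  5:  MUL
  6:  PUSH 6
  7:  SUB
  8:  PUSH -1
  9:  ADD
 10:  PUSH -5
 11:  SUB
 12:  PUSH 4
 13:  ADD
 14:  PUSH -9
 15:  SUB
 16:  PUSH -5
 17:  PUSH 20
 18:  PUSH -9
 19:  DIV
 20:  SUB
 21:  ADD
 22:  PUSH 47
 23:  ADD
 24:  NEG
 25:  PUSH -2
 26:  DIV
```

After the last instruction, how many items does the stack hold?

1

PUSH 4  : [4]
PUSH 12 : [4, 12]
MUL     : [48]
PUSH -2 : [48, -2]
MUL     : [-96]
PUSH 6  : [-96, 6]
SUB     : [-102]
PUSH -1 : [-102, -1]
ADD     : [-103]
PUSH -5 : [-103, -5]
SUB     : [-98]
PUSH 4  : [-98, 4]
ADD     : [-94]
PUSH -9 : [-94, -9]
SUB     : [-85]
PUSH -5 : [-85, -5]
PUSH 20 : [-85, -5, 20]
PUSH -9 : [-85, -5, 20, -9]
DIV     : [-85, -5, -2]
SUB     : [-85, -3]
ADD     : [-88]
PUSH 47 : [-88, 47]
ADD     : [-41]
NEG     : [41]
PUSH -2 : [41, -2]
DIV     : [-20]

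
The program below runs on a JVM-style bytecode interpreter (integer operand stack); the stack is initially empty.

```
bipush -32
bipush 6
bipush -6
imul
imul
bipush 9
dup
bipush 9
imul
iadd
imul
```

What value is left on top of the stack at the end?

bipush -32  [-32]
bipush 6    [-32, 6]
bipush -6   [-32, 6, -6]
imul        [-32, -36]
imul        [1152]
bipush 9    [1152, 9]
dup         [1152, 9, 9]
bipush 9    [1152, 9, 9, 9]
imul        [1152, 9, 81]
iadd        [1152, 90]
imul        [103680]

103680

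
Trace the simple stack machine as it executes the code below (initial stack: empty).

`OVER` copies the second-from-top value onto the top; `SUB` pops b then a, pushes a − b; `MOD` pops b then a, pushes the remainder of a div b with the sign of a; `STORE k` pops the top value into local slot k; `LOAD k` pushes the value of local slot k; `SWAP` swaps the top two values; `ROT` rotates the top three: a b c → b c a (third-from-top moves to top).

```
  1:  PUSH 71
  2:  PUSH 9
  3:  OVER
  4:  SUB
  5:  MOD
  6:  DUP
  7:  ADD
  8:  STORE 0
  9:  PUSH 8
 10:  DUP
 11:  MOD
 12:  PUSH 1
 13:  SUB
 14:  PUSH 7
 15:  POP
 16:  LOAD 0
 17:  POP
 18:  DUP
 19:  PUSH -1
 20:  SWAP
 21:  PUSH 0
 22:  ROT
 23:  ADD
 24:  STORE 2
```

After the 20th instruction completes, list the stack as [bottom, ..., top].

[-1, -1, -1]

PUSH 71 : 71
PUSH 9  : 71 9
OVER    : 71 9 71
SUB     : 71 -62
MOD     : 9
DUP     : 9 9
ADD     : 18
STORE 0 : (empty)
PUSH 8  : 8
DUP     : 8 8
MOD     : 0
PUSH 1  : 0 1
SUB     : -1
PUSH 7  : -1 7
POP     : -1
LOAD 0  : -1 18
POP     : -1
DUP     : -1 -1
PUSH -1 : -1 -1 -1
SWAP    : -1 -1 -1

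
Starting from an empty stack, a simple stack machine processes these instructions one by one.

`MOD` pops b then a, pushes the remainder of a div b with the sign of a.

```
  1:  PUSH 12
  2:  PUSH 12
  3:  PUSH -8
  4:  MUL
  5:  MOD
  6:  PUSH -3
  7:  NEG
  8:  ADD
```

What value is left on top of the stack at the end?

15

PUSH 12 → 12
PUSH 12 → 12 12
PUSH -8 → 12 12 -8
MUL     → 12 -96
MOD     → 12
PUSH -3 → 12 -3
NEG     → 12 3
ADD     → 15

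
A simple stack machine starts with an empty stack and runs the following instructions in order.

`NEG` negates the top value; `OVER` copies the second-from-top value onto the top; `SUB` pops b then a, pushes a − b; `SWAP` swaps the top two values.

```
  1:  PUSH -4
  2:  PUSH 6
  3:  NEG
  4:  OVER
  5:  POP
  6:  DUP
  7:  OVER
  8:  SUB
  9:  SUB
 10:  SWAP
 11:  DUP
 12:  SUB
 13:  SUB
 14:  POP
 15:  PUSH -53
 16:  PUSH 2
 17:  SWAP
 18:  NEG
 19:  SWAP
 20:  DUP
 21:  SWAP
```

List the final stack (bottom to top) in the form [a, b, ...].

PUSH -4  → [-4]
PUSH 6   → [-4, 6]
NEG      → [-4, -6]
OVER     → [-4, -6, -4]
POP      → [-4, -6]
DUP      → [-4, -6, -6]
OVER     → [-4, -6, -6, -6]
SUB      → [-4, -6, 0]
SUB      → [-4, -6]
SWAP     → [-6, -4]
DUP      → [-6, -4, -4]
SUB      → [-6, 0]
SUB      → [-6]
POP      → []
PUSH -53 → [-53]
PUSH 2   → [-53, 2]
SWAP     → [2, -53]
NEG      → [2, 53]
SWAP     → [53, 2]
DUP      → [53, 2, 2]
SWAP     → [53, 2, 2]

[53, 2, 2]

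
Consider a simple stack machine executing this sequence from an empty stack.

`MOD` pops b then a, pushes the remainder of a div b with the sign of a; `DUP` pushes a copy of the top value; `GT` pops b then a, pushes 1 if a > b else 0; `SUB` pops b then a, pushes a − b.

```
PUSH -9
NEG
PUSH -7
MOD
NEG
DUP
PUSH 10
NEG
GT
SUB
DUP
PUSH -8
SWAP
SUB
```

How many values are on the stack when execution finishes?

2

PUSH -9 : [-9]
NEG     : [9]
PUSH -7 : [9, -7]
MOD     : [2]
NEG     : [-2]
DUP     : [-2, -2]
PUSH 10 : [-2, -2, 10]
NEG     : [-2, -2, -10]
GT      : [-2, 1]
SUB     : [-3]
DUP     : [-3, -3]
PUSH -8 : [-3, -3, -8]
SWAP    : [-3, -8, -3]
SUB     : [-3, -5]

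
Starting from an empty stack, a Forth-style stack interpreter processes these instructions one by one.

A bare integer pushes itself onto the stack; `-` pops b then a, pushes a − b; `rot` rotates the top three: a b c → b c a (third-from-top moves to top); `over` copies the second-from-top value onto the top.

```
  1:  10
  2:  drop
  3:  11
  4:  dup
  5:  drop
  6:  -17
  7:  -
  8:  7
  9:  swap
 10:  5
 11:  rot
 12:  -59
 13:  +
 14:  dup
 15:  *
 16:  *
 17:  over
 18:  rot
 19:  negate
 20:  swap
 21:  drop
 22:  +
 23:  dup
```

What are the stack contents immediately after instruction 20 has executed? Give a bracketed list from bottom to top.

[13520, -28, 28]

10      10
drop    (empty)
11      11
dup     11 11
drop    11
-17     11 -17
-       28
7       28 7
swap    7 28
5       7 28 5
rot     28 5 7
-59     28 5 7 -59
+       28 5 -52
dup     28 5 -52 -52
*       28 5 2704
*       28 13520
over    28 13520 28
rot     13520 28 28
negate  13520 28 -28
swap    13520 -28 28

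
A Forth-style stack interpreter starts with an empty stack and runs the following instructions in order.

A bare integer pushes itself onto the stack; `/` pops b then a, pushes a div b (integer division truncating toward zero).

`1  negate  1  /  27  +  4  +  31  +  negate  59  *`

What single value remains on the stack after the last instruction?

-3599

1      → [1]
negate → [-1]
1      → [-1, 1]
/      → [-1]
27     → [-1, 27]
+      → [26]
4      → [26, 4]
+      → [30]
31     → [30, 31]
+      → [61]
negate → [-61]
59     → [-61, 59]
*      → [-3599]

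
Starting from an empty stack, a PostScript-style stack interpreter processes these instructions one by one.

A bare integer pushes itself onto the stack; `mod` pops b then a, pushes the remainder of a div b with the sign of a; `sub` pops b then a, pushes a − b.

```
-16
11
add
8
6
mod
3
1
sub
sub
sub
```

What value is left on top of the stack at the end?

-16 -> [-16]
11  -> [-16, 11]
add -> [-5]
8   -> [-5, 8]
6   -> [-5, 8, 6]
mod -> [-5, 2]
3   -> [-5, 2, 3]
1   -> [-5, 2, 3, 1]
sub -> [-5, 2, 2]
sub -> [-5, 0]
sub -> [-5]

-5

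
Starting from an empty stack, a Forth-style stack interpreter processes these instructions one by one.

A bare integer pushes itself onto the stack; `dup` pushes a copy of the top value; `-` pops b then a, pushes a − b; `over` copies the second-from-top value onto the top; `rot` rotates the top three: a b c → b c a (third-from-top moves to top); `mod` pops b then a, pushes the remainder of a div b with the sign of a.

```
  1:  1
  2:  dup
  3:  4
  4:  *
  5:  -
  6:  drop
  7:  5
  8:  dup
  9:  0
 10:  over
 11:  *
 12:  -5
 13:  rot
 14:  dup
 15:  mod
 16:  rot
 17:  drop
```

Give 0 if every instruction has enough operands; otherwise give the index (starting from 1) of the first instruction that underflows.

0

1    : 1
dup  : 1 1
4    : 1 1 4
*    : 1 4
-    : -3
drop : (empty)
5    : 5
dup  : 5 5
0    : 5 5 0
over : 5 5 0 5
*    : 5 5 0
-5   : 5 5 0 -5
rot  : 5 0 -5 5
dup  : 5 0 -5 5 5
mod  : 5 0 -5 0
rot  : 5 -5 0 0
drop : 5 -5 0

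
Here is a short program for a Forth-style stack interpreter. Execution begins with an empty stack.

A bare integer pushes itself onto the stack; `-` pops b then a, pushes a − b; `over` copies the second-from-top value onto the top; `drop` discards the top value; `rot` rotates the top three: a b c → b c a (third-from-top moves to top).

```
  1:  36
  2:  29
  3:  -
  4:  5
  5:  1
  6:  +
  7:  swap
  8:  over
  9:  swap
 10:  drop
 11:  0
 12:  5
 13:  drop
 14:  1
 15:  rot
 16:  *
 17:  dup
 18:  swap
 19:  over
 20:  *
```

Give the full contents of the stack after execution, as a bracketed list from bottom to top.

36   : 36
29   : 36 29
-    : 7
5    : 7 5
1    : 7 5 1
+    : 7 6
swap : 6 7
over : 6 7 6
swap : 6 6 7
drop : 6 6
0    : 6 6 0
5    : 6 6 0 5
drop : 6 6 0
1    : 6 6 0 1
rot  : 6 0 1 6
*    : 6 0 6
dup  : 6 0 6 6
swap : 6 0 6 6
over : 6 0 6 6 6
*    : 6 0 6 36

[6, 0, 6, 36]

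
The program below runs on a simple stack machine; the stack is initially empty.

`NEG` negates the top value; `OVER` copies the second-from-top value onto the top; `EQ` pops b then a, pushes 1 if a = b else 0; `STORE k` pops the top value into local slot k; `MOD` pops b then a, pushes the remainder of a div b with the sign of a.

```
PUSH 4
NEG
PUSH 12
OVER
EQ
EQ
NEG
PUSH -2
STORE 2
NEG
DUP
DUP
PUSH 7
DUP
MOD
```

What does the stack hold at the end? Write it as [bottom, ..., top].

[0, 0, 0, 0]

PUSH 4  : [4]
NEG     : [-4]
PUSH 12 : [-4, 12]
OVER    : [-4, 12, -4]
EQ      : [-4, 0]
EQ      : [0]
NEG     : [0]
PUSH -2 : [0, -2]
STORE 2 : [0]
NEG     : [0]
DUP     : [0, 0]
DUP     : [0, 0, 0]
PUSH 7  : [0, 0, 0, 7]
DUP     : [0, 0, 0, 7, 7]
MOD     : [0, 0, 0, 0]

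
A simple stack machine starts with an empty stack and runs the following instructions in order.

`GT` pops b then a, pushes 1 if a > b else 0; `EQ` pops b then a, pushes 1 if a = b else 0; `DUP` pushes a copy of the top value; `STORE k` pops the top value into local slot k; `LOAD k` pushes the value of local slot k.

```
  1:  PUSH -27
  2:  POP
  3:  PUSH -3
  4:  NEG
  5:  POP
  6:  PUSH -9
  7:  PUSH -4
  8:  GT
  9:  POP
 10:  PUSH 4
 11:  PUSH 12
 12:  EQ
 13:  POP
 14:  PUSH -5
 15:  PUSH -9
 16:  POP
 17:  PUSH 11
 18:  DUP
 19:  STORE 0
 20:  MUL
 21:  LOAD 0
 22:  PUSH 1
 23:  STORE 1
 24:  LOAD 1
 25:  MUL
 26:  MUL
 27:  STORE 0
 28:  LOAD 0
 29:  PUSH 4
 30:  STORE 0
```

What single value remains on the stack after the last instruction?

PUSH -27 : [-27]
POP      : []
PUSH -3  : [-3]
NEG      : [3]
POP      : []
PUSH -9  : [-9]
PUSH -4  : [-9, -4]
GT       : [0]
POP      : []
PUSH 4   : [4]
PUSH 12  : [4, 12]
EQ       : [0]
POP      : []
PUSH -5  : [-5]
PUSH -9  : [-5, -9]
POP      : [-5]
PUSH 11  : [-5, 11]
DUP      : [-5, 11, 11]
STORE 0  : [-5, 11]
MUL      : [-55]
LOAD 0   : [-55, 11]
PUSH 1   : [-55, 11, 1]
STORE 1  : [-55, 11]
LOAD 1   : [-55, 11, 1]
MUL      : [-55, 11]
MUL      : [-605]
STORE 0  : []
LOAD 0   : [-605]
PUSH 4   : [-605, 4]
STORE 0  : [-605]

-605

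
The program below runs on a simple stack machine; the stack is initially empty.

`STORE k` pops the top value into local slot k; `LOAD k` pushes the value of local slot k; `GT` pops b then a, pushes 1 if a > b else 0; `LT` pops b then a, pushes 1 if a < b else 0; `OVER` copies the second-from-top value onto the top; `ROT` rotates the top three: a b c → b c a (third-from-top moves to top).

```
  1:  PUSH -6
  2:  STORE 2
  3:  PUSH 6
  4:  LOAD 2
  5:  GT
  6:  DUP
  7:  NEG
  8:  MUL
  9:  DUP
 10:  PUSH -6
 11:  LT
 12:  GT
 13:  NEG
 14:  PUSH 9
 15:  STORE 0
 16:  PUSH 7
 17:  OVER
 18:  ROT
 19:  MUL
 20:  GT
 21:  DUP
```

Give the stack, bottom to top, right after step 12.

PUSH -6 -> -6
STORE 2 -> (empty)
PUSH 6  -> 6
LOAD 2  -> 6 -6
GT      -> 1
DUP     -> 1 1
NEG     -> 1 -1
MUL     -> -1
DUP     -> -1 -1
PUSH -6 -> -1 -1 -6
LT      -> -1 0
GT      -> 0

[0]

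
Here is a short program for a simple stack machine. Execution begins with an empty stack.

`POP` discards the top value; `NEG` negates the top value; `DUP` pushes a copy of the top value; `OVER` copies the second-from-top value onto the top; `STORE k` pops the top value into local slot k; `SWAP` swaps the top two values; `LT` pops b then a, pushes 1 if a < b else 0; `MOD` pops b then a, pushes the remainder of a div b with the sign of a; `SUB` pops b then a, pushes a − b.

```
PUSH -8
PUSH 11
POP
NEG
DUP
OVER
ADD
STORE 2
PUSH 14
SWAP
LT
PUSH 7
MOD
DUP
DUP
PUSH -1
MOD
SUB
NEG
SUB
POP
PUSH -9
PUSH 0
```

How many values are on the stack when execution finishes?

PUSH -8 -> -8
PUSH 11 -> -8 11
POP     -> -8
NEG     -> 8
DUP     -> 8 8
OVER    -> 8 8 8
ADD     -> 8 16
STORE 2 -> 8
PUSH 14 -> 8 14
SWAP    -> 14 8
LT      -> 0
PUSH 7  -> 0 7
MOD     -> 0
DUP     -> 0 0
DUP     -> 0 0 0
PUSH -1 -> 0 0 0 -1
MOD     -> 0 0 0
SUB     -> 0 0
NEG     -> 0 0
SUB     -> 0
POP     -> (empty)
PUSH -9 -> -9
PUSH 0  -> -9 0

2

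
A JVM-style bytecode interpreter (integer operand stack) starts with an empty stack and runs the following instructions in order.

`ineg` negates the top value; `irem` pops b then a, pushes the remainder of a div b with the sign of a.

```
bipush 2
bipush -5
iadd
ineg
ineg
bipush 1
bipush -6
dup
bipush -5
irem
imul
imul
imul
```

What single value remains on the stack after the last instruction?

bipush 2  : 2
bipush -5 : 2 -5
iadd      : -3
ineg      : 3
ineg      : -3
bipush 1  : -3 1
bipush -6 : -3 1 -6
dup       : -3 1 -6 -6
bipush -5 : -3 1 -6 -6 -5
irem      : -3 1 -6 -1
imul      : -3 1 6
imul      : -3 6
imul      : -18

-18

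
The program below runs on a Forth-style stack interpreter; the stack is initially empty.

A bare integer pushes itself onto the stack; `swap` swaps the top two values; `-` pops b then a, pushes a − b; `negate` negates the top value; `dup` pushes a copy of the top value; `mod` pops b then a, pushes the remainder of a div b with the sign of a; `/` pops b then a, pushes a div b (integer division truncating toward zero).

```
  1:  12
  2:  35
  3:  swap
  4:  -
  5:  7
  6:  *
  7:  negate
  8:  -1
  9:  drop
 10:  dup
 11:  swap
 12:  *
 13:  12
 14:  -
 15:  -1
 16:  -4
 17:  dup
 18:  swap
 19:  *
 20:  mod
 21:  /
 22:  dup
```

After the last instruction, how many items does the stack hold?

2

12     -> 12
35     -> 12 35
swap   -> 35 12
-      -> 23
7      -> 23 7
*      -> 161
negate -> -161
-1     -> -161 -1
drop   -> -161
dup    -> -161 -161
swap   -> -161 -161
*      -> 25921
12     -> 25921 12
-      -> 25909
-1     -> 25909 -1
-4     -> 25909 -1 -4
dup    -> 25909 -1 -4 -4
swap   -> 25909 -1 -4 -4
*      -> 25909 -1 16
mod    -> 25909 -1
/      -> -25909
dup    -> -25909 -25909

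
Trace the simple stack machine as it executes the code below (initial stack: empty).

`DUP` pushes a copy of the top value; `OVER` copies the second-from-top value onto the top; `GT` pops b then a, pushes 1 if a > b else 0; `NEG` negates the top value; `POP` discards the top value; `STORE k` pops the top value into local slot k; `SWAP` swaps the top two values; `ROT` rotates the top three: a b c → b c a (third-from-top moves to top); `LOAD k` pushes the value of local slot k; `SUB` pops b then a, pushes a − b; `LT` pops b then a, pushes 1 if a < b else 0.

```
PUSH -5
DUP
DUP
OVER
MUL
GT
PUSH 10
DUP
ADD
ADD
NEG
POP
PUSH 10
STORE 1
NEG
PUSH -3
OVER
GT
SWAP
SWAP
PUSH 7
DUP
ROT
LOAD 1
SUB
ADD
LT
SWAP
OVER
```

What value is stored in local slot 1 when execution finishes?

10

PUSH -5 → [-5]
DUP     → [-5, -5]
DUP     → [-5, -5, -5]
OVER    → [-5, -5, -5, -5]
MUL     → [-5, -5, 25]
GT      → [-5, 0]
PUSH 10 → [-5, 0, 10]
DUP     → [-5, 0, 10, 10]
ADD     → [-5, 0, 20]
ADD     → [-5, 20]
NEG     → [-5, -20]
POP     → [-5]
PUSH 10 → [-5, 10]
STORE 1 → [-5]
NEG     → [5]
PUSH -3 → [5, -3]
OVER    → [5, -3, 5]
GT      → [5, 0]
SWAP    → [0, 5]
SWAP    → [5, 0]
PUSH 7  → [5, 0, 7]
DUP     → [5, 0, 7, 7]
ROT     → [5, 7, 7, 0]
LOAD 1  → [5, 7, 7, 0, 10]
SUB     → [5, 7, 7, -10]
ADD     → [5, 7, -3]
LT      → [5, 0]
SWAP    → [0, 5]
OVER    → [0, 5, 0]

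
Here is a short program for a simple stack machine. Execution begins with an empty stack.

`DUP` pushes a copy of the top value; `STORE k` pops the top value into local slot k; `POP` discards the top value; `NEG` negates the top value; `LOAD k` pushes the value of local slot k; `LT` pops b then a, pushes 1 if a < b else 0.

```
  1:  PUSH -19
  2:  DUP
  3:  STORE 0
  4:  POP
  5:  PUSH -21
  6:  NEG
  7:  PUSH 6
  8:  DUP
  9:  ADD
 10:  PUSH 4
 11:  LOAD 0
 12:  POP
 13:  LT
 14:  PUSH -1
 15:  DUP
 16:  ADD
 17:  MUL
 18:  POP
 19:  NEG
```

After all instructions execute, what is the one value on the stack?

-21

PUSH -19 → -19
DUP      → -19 -19
STORE 0  → -19
POP      → (empty)
PUSH -21 → -21
NEG      → 21
PUSH 6   → 21 6
DUP      → 21 6 6
ADD      → 21 12
PUSH 4   → 21 12 4
LOAD 0   → 21 12 4 -19
POP      → 21 12 4
LT       → 21 0
PUSH -1  → 21 0 -1
DUP      → 21 0 -1 -1
ADD      → 21 0 -2
MUL      → 21 0
POP      → 21
NEG      → -21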